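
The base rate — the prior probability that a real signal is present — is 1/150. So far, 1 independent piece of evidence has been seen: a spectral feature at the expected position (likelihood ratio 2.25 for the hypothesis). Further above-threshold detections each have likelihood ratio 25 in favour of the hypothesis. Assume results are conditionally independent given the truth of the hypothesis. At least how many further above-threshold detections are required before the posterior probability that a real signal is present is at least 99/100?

3

Prior odds = (1/150)/(149/150) = 1/149.
Bayes factor of the evidence already in hand = 2.25.
Odds after that evidence = (1/149) × 2.25 = 9/596.
Target odds = 0.99/0.01 = 99.
Need 25ⁿ ≥ 99 ÷ (9/596) = 6556.
25² = 625 falls short of 6556 but 25³ = 15625 reaches it, so n = 3.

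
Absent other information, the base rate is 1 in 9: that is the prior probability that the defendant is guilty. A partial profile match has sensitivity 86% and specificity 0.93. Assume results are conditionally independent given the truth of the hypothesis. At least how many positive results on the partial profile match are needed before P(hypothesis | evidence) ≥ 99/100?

Prior odds = (1/9)/(8/9) = 0.125.
False-positive rate = 1 − 0.93 = 0.07; likelihood ratio of a positive = 0.86/0.07 = 86/7.
Target odds: 0.99 ÷ 0.01 = 99.
Require (86/7)ⁿ ≥ 99 ÷ 0.125 = 792.
(86/7)² = 7396/49 falls short of 792 but (86/7)³ = 636056/343 reaches it, so n = 3.

3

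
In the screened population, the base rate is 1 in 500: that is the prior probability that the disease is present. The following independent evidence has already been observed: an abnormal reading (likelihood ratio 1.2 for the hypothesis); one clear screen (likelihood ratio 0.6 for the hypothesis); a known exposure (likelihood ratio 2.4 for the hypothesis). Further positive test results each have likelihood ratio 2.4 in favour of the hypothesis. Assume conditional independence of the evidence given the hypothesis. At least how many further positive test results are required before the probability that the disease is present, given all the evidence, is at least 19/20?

Prior odds = 0.002/0.998 = 1/499.
Combined Bayes factor of the evidence already in hand = 1.2 × 0.6 × 2.4 = 1.728.
Odds after that evidence = (1/499) × 1.728 = 216/62375.
Target odds = 0.95/0.05 = 19.
Need 2.4ⁿ ≥ 19 ÷ (216/62375) = 1185125/216.
2.4⁹ ≈2641.81 falls short of 1185125/216 but 2.4¹⁰ ≈6340.34 reaches it, so n = 10.

10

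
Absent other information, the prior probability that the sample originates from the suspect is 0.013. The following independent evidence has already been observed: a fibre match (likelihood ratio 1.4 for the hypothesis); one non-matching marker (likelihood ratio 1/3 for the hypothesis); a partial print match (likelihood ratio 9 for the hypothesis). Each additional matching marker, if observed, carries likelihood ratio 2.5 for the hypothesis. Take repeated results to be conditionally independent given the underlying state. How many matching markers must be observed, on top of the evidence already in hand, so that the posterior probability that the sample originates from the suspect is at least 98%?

Prior odds = 0.013/0.987 = 13/987.
Combined Bayes factor of the evidence already in hand = 1.4 × (1/3) × 9 = 4.2.
Odds after that evidence = (13/987) × 4.2 = 13/235.
Target odds = 0.98/0.02 = 49.
Need 2.5ⁿ ≥ 49 ÷ (13/235) = 11515/13.
2.5⁷ = 610.3515625 falls short of 11515/13 but 2.5⁸ = 390625/256 reaches it, so n = 8.

8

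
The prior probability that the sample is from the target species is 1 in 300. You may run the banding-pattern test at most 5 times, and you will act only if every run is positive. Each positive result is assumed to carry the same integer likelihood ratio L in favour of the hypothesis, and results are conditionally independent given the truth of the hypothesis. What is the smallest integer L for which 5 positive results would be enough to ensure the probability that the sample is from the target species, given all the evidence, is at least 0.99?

Prior odds = (1/300)/(299/300) = 1/299.
Target odds = 0.99/0.01 = 99.
Need L⁵ ≥ 99 ÷ (1/299) = 29601.
7⁵ = 16807 < 29601 ≤ 32768 = 8⁵, so L = 8.

8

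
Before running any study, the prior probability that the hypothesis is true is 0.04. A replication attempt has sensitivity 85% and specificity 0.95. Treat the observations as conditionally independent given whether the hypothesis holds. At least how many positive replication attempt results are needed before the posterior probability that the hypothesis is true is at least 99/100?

Prior odds: 0.04 ÷ 0.96 = 1/24.
False-positive rate = 1 − 0.95 = 0.05; likelihood ratio of a positive = 0.85/0.05 = 17.
Target odds: 0.99 ÷ 0.01 = 99.
Require 17ⁿ ≥ 99 ÷ (1/24) = 2376.
17² = 289 falls short of 2376 but 17³ = 4913 reaches it, so n = 3.

3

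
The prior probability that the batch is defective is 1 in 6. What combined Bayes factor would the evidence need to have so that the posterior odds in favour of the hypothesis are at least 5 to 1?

Prior odds = (1/6)/(5/6) = 0.2.
Target odds = 5.
Required Bayes factor = 5 ÷ 0.2 = 25.

25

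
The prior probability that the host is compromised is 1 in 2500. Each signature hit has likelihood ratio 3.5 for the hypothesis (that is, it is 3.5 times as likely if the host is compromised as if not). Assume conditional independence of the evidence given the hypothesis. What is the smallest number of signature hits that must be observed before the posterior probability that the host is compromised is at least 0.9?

Prior odds = 0.0004/0.9996 = 1/2499.
Likelihood ratio per signature hit = 3.5.
Target posterior odds = 0.9/0.1 = 9.
Require 3.5ⁿ ≥ 9 ÷ (1/2499) = 22491.
3.5⁷ = 823543/128 falls short of 22491 but 3.5⁸ = 5764801/256 reaches it, so n = 8.

8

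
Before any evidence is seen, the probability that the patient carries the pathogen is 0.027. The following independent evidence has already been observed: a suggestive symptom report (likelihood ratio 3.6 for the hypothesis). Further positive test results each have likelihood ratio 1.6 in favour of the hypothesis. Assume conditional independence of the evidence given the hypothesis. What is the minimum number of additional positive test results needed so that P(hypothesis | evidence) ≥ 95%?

Prior odds = 0.027/0.973 = 27/973.
Bayes factor of the evidence already in hand = 3.6.
Odds after that evidence = (27/973) × 3.6 = 486/4865.
Target odds = 0.95/0.05 = 19.
Need 1.6ⁿ ≥ 19 ÷ (486/4865) = 92435/486.
1.6¹¹ ≈175.922 falls short of 92435/486 but 1.6¹² ≈281.475 reaches it, so n = 12.

12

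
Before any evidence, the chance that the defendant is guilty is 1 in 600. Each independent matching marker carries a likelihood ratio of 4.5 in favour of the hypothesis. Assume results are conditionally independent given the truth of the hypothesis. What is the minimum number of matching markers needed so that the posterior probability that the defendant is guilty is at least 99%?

Prior odds: (1/600) ÷ (599/600) = 1/599.
Likelihood ratio per matching marker = 4.5.
Target posterior odds = 0.99/0.01 = 99.
Need (1/599) × 4.5ⁿ ≥ 99, i.e. 4.5ⁿ ≥ 59301.
4.5⁷ = 4782969/128 falls short of 59301 but 4.5⁸ = 43046721/256 reaches it, so n = 8.

8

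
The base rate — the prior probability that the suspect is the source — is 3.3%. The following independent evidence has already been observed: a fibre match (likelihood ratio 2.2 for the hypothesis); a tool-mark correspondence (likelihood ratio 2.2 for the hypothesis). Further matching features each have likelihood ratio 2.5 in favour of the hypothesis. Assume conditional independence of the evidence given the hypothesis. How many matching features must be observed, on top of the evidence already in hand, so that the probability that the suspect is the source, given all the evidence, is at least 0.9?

Prior odds = 0.033/0.967 = 33/967.
Combined Bayes factor of the evidence already in hand = 2.2 × 2.2 = 4.84.
Odds after that evidence = (33/967) × 4.84 = 3993/24175.
Target odds = 0.9/0.1 = 9.
Need 2.5ⁿ ≥ 9 ÷ (3993/24175) = 72525/1331.
2.5⁴ = 39.0625 falls short of 72525/1331 but 2.5⁵ = 97.65625 reaches it, so n = 5.

5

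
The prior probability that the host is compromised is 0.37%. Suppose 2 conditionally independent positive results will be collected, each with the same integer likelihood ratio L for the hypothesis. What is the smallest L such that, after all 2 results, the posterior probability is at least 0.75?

Prior odds = 0.0037/0.9963 = 37/9963.
Target odds = 0.75/0.25 = 3.
Need L² ≥ 3 ÷ (37/9963) = 29889/37.
28² = 784 < 29889/37 ≤ 841 = 29², so L = 29.

29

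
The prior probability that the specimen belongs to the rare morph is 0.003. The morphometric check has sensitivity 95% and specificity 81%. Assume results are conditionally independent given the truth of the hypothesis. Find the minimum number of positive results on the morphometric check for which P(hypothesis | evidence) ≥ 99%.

7

Prior odds: 0.003 ÷ 0.997 = 3/997.
False-positive rate = 1 − 0.81 = 0.19; likelihood ratio of a positive = 0.95/0.19 = 5.
Target odds: 0.99 ÷ 0.01 = 99.
Need (3/997) × 5ⁿ ≥ 99, i.e. 5ⁿ ≥ 32901.
5⁶ = 15625 falls short of 32901 but 5⁷ = 78125 reaches it, so n = 7.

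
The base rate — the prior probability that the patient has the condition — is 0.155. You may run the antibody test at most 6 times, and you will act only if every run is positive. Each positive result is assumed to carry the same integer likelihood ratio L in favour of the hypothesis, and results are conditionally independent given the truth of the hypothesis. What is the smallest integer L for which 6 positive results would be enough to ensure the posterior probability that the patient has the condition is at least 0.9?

2

Prior odds = 0.155/0.845 = 31/169.
Target odds = 0.9/0.1 = 9.
Need L⁶ ≥ 9 ÷ (31/169) = 1521/31.
1⁶ = 1 < 1521/31 ≤ 64 = 2⁶, so L = 2.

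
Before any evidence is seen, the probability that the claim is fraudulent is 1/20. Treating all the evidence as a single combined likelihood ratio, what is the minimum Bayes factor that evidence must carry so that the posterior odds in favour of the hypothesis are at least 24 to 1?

Prior odds = 0.05/0.95 = 1/19.
Target odds = 24.
Required Bayes factor = 24 ÷ (1/19) = 456.

456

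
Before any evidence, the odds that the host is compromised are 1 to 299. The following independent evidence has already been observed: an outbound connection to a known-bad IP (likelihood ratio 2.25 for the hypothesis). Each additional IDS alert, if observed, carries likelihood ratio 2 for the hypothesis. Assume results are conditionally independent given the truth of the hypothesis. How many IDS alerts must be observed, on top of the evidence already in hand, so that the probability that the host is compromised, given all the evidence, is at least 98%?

Prior odds = 1/299.
Bayes factor of the evidence already in hand = 2.25.
Odds after that evidence = (1/299) × 2.25 = 9/1196.
Target odds = 0.98/0.02 = 49.
Need 2ⁿ ≥ 49 ÷ (9/1196) = 58604/9.
2¹² = 4096 falls short of 58604/9 but 2¹³ = 8192 reaches it, so n = 13.

13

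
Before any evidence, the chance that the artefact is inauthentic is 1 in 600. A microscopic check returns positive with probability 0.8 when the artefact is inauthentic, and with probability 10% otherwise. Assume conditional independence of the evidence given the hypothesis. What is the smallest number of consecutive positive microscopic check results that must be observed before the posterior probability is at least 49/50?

Prior odds = (1/600)/(599/600) = 1/599.
Likelihood ratio of a positive result = 0.8/0.1 = 8.
Target posterior odds = 0.98/0.02 = 49.
Require 8ⁿ ≥ 49 ÷ (1/599) = 29351.
8⁴ = 4096 falls short of 29351 but 8⁵ = 32768 reaches it, so n = 5.

5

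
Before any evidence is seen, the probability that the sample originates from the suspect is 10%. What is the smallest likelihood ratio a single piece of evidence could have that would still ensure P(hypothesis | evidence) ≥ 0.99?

891

Prior odds = 0.1/0.9 = 1/9.
Target odds = 0.99/0.01 = 99.
Required Bayes factor = 99 ÷ (1/9) = 891.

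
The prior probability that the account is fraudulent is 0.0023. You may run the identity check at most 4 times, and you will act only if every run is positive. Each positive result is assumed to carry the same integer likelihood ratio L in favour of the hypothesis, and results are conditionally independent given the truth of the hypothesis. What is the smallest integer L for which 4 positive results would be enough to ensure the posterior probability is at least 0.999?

26

Prior odds = 0.0023/0.9977 = 23/9977.
Target odds = 0.999/0.001 = 999.
Need L⁴ ≥ 999 ÷ (23/9977) = 9967023/23.
25⁴ = 390625 < 9967023/23 ≤ 456976 = 26⁴, so L = 26.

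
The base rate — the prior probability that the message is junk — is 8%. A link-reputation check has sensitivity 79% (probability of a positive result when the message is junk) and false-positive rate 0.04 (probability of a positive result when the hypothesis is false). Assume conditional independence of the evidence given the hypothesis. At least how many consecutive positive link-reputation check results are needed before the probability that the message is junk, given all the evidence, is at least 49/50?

Prior odds = 0.08/0.92 = 2/23.
Likelihood ratio of a positive result = 0.79/0.04 = 19.75.
Target posterior odds = 0.98/0.02 = 49.
Need (2/23) × 19.75ⁿ ≥ 49, i.e. 19.75ⁿ ≥ 563.5.
19.75² = 390.0625 falls short of 563.5 but 19.75³ = 7703.734375 reaches it, so n = 3.

3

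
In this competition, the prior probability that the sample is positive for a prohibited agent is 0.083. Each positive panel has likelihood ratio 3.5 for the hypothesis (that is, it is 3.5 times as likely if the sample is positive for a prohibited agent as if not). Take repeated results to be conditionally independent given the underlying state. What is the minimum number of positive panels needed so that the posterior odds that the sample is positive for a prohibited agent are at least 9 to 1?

Prior odds: 0.083 ÷ 0.917 = 83/917.
Likelihood ratio per positive panel = 3.5.
Target odds = 9.
Require 3.5ⁿ ≥ 9 ÷ (83/917) = 8253/83.
3.5³ = 42.875 falls short of 8253/83 but 3.5⁴ = 150.0625 reaches it, so n = 4.

4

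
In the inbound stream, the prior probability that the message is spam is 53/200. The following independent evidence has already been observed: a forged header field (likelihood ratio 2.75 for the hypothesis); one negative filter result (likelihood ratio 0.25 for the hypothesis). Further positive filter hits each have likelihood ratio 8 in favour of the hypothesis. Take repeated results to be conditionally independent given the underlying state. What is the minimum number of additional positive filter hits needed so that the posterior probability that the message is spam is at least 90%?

Prior odds = 0.265/0.735 = 53/147.
Combined Bayes factor of the evidence already in hand = 2.75 × 0.25 = 0.6875.
Odds after that evidence = (53/147) × 0.6875 = 583/2352.
Target odds = 0.9/0.1 = 9.
Need 8ⁿ ≥ 9 ÷ (583/2352) = 21168/583.
8¹ = 8 falls short of 21168/583 but 8² = 64 reaches it, so n = 2.

2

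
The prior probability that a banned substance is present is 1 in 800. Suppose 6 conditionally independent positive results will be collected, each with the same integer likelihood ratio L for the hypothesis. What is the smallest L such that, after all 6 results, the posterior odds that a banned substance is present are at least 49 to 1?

6

Prior odds = 0.00125/0.99875 = 1/799.
Target odds = 49.
Need L⁶ ≥ 49 ÷ (1/799) = 39151.
5⁶ = 15625 < 39151 ≤ 46656 = 6⁶, so L = 6.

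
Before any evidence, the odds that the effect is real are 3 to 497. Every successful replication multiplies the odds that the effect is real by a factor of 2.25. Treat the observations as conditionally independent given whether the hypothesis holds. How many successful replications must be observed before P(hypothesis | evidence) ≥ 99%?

12

Prior odds = 3/497.
Likelihood ratio per successful replication = 2.25.
Target odds: 0.99 ÷ 0.01 = 99.
Require 2.25ⁿ ≥ 99 ÷ (3/497) = 16401.
2.25¹¹ ≈7481.83 falls short of 16401 but 2.25¹² ≈16834.1 reaches it, so n = 12.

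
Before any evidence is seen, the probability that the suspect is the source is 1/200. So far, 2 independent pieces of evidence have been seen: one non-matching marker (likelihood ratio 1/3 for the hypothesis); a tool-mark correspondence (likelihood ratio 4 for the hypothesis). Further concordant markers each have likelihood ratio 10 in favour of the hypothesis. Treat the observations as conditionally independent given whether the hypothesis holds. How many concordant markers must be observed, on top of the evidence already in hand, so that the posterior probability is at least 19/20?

4

Prior odds = 0.005/0.995 = 1/199.
Combined Bayes factor of the evidence already in hand = (1/3) × 4 = 4/3.
Odds after that evidence = (1/199) × 4/3 = 4/597.
Target odds = 0.95/0.05 = 19.
Need 10ⁿ ≥ 19 ÷ (4/597) = 2835.75.
10³ = 1000 falls short of 2835.75 but 10⁴ = 10000 reaches it, so n = 4.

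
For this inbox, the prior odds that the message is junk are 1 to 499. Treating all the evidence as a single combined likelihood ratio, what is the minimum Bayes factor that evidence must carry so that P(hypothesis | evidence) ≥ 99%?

Prior odds = 1/499.
Target odds = 0.99/0.01 = 99.
Required Bayes factor = 99 ÷ (1/499) = 49401.

49401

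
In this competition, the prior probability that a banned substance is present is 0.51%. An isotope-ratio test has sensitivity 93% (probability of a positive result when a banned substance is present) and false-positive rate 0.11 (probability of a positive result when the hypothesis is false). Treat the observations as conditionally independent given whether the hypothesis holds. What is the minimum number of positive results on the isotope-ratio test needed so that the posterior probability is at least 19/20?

Prior odds: 0.0051 ÷ 0.9949 = 51/9949.
Likelihood ratio of a positive result = 0.93/0.11 = 93/11.
Target odds: 0.95 ÷ 0.05 = 19.
Need (51/9949) × (93/11)ⁿ ≥ 19, i.e. (93/11)ⁿ ≥ 189031/51.
(93/11)³ = 804357/1331 falls short of 189031/51 but (93/11)⁴ = 74805201/14641 reaches it, so n = 4.

4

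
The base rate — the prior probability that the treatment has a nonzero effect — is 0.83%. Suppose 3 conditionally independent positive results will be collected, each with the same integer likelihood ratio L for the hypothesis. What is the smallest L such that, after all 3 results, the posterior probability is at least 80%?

Prior odds = 0.0083/0.9917 = 83/9917.
Target odds = 0.8/0.2 = 4.
Need L³ ≥ 4 ÷ (83/9917) = 39668/83.
7³ = 343 < 39668/83 ≤ 512 = 8³, so L = 8.

8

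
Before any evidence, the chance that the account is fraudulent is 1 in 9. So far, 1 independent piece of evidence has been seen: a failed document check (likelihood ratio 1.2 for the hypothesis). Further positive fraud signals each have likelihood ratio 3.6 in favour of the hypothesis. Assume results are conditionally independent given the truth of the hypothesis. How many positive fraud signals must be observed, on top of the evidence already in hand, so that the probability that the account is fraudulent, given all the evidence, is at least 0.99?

Prior odds = (1/9)/(8/9) = 0.125.
Bayes factor of the evidence already in hand = 1.2.
Odds after that evidence = 0.125 × 1.2 = 0.15.
Target odds = 0.99/0.01 = 99.
Need 3.6ⁿ ≥ 99 ÷ 0.15 = 660.
3.6⁵ = 604.66176 falls short of 660 but 3.6⁶ = 34012224/15625 reaches it, so n = 6.

6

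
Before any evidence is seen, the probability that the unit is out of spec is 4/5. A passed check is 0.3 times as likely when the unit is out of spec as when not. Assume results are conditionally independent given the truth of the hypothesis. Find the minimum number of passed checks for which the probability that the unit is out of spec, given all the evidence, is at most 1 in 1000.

7

Prior odds = 0.8/0.2 = 4.
Likelihood ratio per passed check = 0.3.
Target posterior odds = 0.001/0.999 = 1/999.
Need 4 × 0.3ⁿ ≤ 1/999, i.e. 0.3ⁿ ≤ 1/3996.
0.3⁶ = 729/1000000 is still above 1/3996 but 0.3⁷ = 2187/10000000 is at or below it, so n = 7.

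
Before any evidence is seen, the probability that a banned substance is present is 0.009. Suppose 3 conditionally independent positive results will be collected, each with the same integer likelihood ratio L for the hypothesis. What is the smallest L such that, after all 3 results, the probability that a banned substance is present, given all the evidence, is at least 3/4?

Prior odds = 0.009/0.991 = 9/991.
Target odds = 0.75/0.25 = 3.
Need L³ ≥ 3 ÷ (9/991) = 991/3.
6³ = 216 < 991/3 ≤ 343 = 7³, so L = 7.

7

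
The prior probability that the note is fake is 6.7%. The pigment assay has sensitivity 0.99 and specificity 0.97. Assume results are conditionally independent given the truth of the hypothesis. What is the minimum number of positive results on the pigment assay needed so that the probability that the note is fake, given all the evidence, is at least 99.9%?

3

Prior odds: 0.067 ÷ 0.933 = 67/933.
False-positive rate = 1 − 0.97 = 0.03; likelihood ratio of a positive = 0.99/0.03 = 33.
Target posterior odds = 0.999/0.001 = 999.
Require 33ⁿ ≥ 999 ÷ (67/933) = 932067/67.
33² = 1089 falls short of 932067/67 but 33³ = 35937 reaches it, so n = 3.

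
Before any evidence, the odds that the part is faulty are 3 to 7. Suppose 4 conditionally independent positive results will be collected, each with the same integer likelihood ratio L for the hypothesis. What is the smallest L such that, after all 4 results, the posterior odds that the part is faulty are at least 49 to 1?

Prior odds = 3/7.
Target odds = 49.
Need L⁴ ≥ 49 ÷ (3/7) = 343/3.
3⁴ = 81 < 343/3 ≤ 256 = 4⁴, so L = 4.

4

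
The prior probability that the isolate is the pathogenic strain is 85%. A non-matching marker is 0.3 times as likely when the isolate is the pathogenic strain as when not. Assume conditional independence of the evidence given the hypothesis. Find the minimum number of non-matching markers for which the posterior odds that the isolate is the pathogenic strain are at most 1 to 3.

Prior odds = 0.85/0.15 = 17/3.
Likelihood ratio per non-matching marker = 0.3.
Target odds = 1/3.
Require 0.3ⁿ ≤ 1/3 ÷ (17/3) = 1/17.
0.3² = 0.09 is still above 1/17 but 0.3³ = 0.027 is at or below it, so n = 3.

3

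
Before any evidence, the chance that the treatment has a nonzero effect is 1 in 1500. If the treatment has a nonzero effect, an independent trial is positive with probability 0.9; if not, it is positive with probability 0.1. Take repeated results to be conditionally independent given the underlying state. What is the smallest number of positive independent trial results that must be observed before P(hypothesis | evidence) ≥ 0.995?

Prior odds: (1/1500) ÷ (1499/1500) = 1/1499.
Likelihood ratio of a positive = 0.9/0.1 = 9.
Target odds: 0.995 ÷ 0.005 = 199.
Require 9ⁿ ≥ 199 ÷ (1/1499) = 298301.
9⁵ = 59049 falls short of 298301 but 9⁶ = 531441 reaches it, so n = 6.

6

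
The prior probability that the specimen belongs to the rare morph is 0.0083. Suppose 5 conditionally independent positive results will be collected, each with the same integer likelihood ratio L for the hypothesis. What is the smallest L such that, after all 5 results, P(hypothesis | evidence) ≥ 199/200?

Prior odds = 0.0083/0.9917 = 83/9917.
Target odds = 0.995/0.005 = 199.
Need L⁵ ≥ 199 ÷ (83/9917) = 1973483/83.
7⁵ = 16807 < 1973483/83 ≤ 32768 = 8⁵, so L = 8.

8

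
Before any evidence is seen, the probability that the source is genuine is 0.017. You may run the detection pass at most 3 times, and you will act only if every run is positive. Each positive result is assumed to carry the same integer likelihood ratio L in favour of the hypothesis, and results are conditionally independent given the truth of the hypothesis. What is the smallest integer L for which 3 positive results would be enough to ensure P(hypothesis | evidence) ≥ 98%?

Prior odds = 0.017/0.983 = 17/983.
Target odds = 0.98/0.02 = 49.
Need L³ ≥ 49 ÷ (17/983) = 48167/17.
14³ = 2744 < 48167/17 ≤ 3375 = 15³, so L = 15.

15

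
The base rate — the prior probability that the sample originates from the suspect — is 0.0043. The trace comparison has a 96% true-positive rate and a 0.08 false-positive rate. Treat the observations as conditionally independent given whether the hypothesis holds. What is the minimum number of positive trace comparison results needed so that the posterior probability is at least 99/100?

5

Prior odds: 0.0043 ÷ 0.9957 = 43/9957.
Likelihood ratio of a positive result = 0.96/0.08 = 12.
Target posterior odds = 0.99/0.01 = 99.
Need (43/9957) × 12ⁿ ≥ 99, i.e. 12ⁿ ≥ 985743/43.
12⁴ = 20736 falls short of 985743/43 but 12⁵ = 248832 reaches it, so n = 5.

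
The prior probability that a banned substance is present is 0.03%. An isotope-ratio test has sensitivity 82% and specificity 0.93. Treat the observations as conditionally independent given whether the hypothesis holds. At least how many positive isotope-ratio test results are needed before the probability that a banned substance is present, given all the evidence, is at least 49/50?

5

Prior odds = 0.0003/0.9997 = 3/9997.
False-positive rate = 1 − 0.93 = 0.07; likelihood ratio of a positive = 0.82/0.07 = 82/7.
Target posterior odds = 0.98/0.02 = 49.
Require (82/7)ⁿ ≥ 49 ÷ (3/9997) = 489853/3.
(82/7)⁴ = 45212176/2401 falls short of 489853/3 but (82/7)⁵ ≈220587 reaches it, so n = 5.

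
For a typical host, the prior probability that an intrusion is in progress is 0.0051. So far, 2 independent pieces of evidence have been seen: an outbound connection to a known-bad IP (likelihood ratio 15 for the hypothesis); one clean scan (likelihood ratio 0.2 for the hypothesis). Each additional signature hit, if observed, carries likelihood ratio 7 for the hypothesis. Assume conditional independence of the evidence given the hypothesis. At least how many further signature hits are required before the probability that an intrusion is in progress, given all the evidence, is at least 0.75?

3

Prior odds = 0.0051/0.9949 = 51/9949.
Combined Bayes factor of the evidence already in hand = 15 × 0.2 = 3.
Odds after that evidence = (51/9949) × 3 = 153/9949.
Target odds = 0.75/0.25 = 3.
Need 7ⁿ ≥ 3 ÷ (153/9949) = 9949/51.
7² = 49 falls short of 9949/51 but 7³ = 343 reaches it, so n = 3.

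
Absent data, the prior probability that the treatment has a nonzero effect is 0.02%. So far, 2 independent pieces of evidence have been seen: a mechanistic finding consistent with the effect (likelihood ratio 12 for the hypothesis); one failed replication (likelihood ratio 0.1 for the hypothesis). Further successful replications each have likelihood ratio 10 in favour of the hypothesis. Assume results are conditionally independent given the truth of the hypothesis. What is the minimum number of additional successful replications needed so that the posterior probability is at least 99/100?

6

Prior odds = 0.0002/0.9998 = 1/4999.
Combined Bayes factor of the evidence already in hand = 12 × 0.1 = 1.2.
Odds after that evidence = (1/4999) × 1.2 = 6/24995.
Target odds = 0.99/0.01 = 99.
Need 10ⁿ ≥ 99 ÷ (6/24995) = 412417.5.
10⁵ = 100000 falls short of 412417.5 but 10⁶ = 1000000 reaches it, so n = 6.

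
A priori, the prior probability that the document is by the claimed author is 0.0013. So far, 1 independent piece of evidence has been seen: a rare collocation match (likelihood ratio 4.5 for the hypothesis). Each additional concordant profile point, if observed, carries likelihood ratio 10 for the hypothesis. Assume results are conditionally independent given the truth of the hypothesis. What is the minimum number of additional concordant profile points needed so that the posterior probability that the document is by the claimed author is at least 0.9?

4

Prior odds = 0.0013/0.9987 = 13/9987.
Bayes factor of the evidence already in hand = 4.5.
Odds after that evidence = (13/9987) × 4.5 = 39/6658.
Target odds = 0.9/0.1 = 9.
Need 10ⁿ ≥ 9 ÷ (39/6658) = 19974/13.
10³ = 1000 falls short of 19974/13 but 10⁴ = 10000 reaches it, so n = 4.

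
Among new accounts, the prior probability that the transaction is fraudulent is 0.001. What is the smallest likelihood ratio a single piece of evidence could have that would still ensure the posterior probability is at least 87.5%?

6993

Prior odds = 0.001/0.999 = 1/999.
Target odds = 0.875/0.125 = 7.
Required Bayes factor = 7 ÷ (1/999) = 6993.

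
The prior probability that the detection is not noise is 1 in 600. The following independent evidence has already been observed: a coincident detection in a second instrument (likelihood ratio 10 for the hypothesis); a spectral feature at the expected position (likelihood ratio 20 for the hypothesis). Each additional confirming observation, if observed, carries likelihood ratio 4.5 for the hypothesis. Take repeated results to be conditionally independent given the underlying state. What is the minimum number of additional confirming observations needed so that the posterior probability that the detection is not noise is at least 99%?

4

Prior odds = (1/600)/(599/600) = 1/599.
Combined Bayes factor of the evidence already in hand = 10 × 20 = 200.
Odds after that evidence = (1/599) × 200 = 200/599.
Target odds = 0.99/0.01 = 99.
Need 4.5ⁿ ≥ 99 ÷ (200/599) = 296.505.
4.5³ = 91.125 falls short of 296.505 but 4.5⁴ = 410.0625 reaches it, so n = 4.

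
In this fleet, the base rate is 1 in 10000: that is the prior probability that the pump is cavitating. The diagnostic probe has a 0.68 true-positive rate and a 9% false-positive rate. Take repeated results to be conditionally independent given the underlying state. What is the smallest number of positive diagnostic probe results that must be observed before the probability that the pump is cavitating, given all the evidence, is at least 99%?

Prior odds: 0.0001 ÷ 0.9999 = 1/9999.
Likelihood ratio of a positive result = 0.68/0.09 = 68/9.
Target odds: 0.99 ÷ 0.01 = 99.
Need (1/9999) × (68/9)ⁿ ≥ 99, i.e. (68/9)ⁿ ≥ 989901.
(68/9)⁶ ≈186037 falls short of 989901 but (68/9)⁷ ≈1.40561e+06 reaches it, so n = 7.

7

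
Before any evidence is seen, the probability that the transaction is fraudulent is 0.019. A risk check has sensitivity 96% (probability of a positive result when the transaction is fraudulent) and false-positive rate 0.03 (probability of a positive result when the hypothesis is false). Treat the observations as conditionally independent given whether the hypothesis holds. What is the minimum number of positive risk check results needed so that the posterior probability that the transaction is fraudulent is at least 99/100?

3

Prior odds: 0.019 ÷ 0.981 = 19/981.
Likelihood ratio of a positive result = 0.96/0.03 = 32.
Target posterior odds = 0.99/0.01 = 99.
Require 32ⁿ ≥ 99 ÷ (19/981) = 97119/19.
32² = 1024 falls short of 97119/19 but 32³ = 32768 reaches it, so n = 3.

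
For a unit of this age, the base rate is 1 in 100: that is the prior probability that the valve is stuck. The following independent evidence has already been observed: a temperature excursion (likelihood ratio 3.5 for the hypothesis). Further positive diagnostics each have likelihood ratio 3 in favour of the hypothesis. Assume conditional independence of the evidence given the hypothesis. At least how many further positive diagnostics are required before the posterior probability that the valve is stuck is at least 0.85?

5

Prior odds = 0.01/0.99 = 1/99.
Bayes factor of the evidence already in hand = 3.5.
Odds after that evidence = (1/99) × 3.5 = 7/198.
Target odds = 0.85/0.15 = 17/3.
Need 3ⁿ ≥ 17/3 ÷ (7/198) = 1122/7.
3⁴ = 81 falls short of 1122/7 but 3⁵ = 243 reaches it, so n = 5.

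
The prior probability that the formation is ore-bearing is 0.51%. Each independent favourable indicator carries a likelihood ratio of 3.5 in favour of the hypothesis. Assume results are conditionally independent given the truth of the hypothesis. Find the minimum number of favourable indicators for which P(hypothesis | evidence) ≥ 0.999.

Prior odds: 0.0051 ÷ 0.9949 = 51/9949.
Likelihood ratio per favourable indicator = 3.5.
Target odds: 0.999 ÷ 0.001 = 999.
Need (51/9949) × 3.5ⁿ ≥ 999, i.e. 3.5ⁿ ≥ 3313017/17.
3.5⁹ = 40353607/512 falls short of 3313017/17 but 3.5¹⁰ = 282475249/1024 reaches it, so n = 10.

10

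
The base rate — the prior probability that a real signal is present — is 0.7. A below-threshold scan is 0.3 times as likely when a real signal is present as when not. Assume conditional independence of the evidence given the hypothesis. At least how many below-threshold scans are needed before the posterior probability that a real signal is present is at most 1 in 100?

5

Prior odds: 0.7 ÷ 0.3 = 7/3.
Likelihood ratio per below-threshold scan = 0.3.
Target posterior odds = 0.01/0.99 = 1/99.
Need (7/3) × 0.3ⁿ ≤ 1/99, i.e. 0.3ⁿ ≤ 1/231.
0.3⁴ = 0.0081 is still above 1/231 but 0.3⁵ = 243/100000 is at or below it, so n = 5.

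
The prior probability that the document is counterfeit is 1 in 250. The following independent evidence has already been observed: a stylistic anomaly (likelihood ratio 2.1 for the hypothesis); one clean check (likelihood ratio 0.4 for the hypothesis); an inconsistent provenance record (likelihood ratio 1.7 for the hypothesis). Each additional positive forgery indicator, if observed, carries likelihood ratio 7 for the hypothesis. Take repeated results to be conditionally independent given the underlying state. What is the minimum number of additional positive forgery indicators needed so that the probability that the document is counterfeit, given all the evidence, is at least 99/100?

6

Prior odds = 0.004/0.996 = 1/249.
Combined Bayes factor of the evidence already in hand = 2.1 × 0.4 × 1.7 = 1.428.
Odds after that evidence = (1/249) × 1.428 = 119/20750.
Target odds = 0.99/0.01 = 99.
Need 7ⁿ ≥ 99 ÷ (119/20750) = 2054250/119.
7⁵ = 16807 falls short of 2054250/119 but 7⁶ = 117649 reaches it, so n = 6.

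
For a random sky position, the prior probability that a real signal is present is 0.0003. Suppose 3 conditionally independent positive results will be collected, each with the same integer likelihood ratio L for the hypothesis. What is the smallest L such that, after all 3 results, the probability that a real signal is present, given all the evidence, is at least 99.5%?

Prior odds = 0.0003/0.9997 = 3/9997.
Target odds = 0.995/0.005 = 199.
Need L³ ≥ 199 ÷ (3/9997) = 1989403/3.
87³ = 658503 < 1989403/3 ≤ 681472 = 88³, so L = 88.

88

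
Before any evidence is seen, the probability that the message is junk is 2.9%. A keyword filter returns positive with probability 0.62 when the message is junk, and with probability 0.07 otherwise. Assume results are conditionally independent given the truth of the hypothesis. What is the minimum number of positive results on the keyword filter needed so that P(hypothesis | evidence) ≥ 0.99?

4

Prior odds: 0.029 ÷ 0.971 = 29/971.
Likelihood ratio of a positive result = 0.62/0.07 = 62/7.
Target odds: 0.99 ÷ 0.01 = 99.
Need (29/971) × (62/7)ⁿ ≥ 99, i.e. (62/7)ⁿ ≥ 96129/29.
(62/7)³ = 238328/343 falls short of 96129/29 but (62/7)⁴ = 14776336/2401 reaches it, so n = 4.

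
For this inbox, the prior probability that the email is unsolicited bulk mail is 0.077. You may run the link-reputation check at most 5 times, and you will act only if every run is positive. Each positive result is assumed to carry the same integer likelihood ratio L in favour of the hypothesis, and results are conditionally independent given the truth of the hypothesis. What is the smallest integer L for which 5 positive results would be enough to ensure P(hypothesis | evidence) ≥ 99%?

5

Prior odds = 0.077/0.923 = 77/923.
Target odds = 0.99/0.01 = 99.
Need L⁵ ≥ 99 ÷ (77/923) = 8307/7.
4⁵ = 1024 < 8307/7 ≤ 3125 = 5⁵, so L = 5.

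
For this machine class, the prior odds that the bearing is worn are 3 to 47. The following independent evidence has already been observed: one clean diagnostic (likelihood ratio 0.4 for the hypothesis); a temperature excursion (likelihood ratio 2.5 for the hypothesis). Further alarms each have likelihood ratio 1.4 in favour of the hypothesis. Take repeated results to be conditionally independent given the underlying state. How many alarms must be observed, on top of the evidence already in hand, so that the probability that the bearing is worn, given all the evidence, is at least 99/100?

22

Prior odds = 3/47.
Combined Bayes factor of the evidence already in hand = 0.4 × 2.5 = 1.
Odds after that evidence = (3/47) × 1 = 3/47.
Target odds = 0.99/0.01 = 99.
Need 1.4ⁿ ≥ 99 ÷ (3/47) = 1551.
1.4²¹ ≈1171.36 falls short of 1551 but 1.4²² ≈1639.9 reaches it, so n = 22.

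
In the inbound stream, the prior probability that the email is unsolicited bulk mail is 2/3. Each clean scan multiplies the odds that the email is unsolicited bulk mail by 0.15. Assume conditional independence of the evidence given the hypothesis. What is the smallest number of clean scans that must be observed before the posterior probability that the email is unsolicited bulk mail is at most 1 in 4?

1

Prior odds = (2/3)/(1/3) = 2.
Likelihood ratio per clean scan = 0.15.
Target odds: 0.25 ÷ 0.75 = 1/3.
Need 2 × 0.15ⁿ ≤ 1/3, i.e. 0.15ⁿ ≤ 1/6.
0.15¹ = 0.15, which is already at or below the required 1/6; so n = 1.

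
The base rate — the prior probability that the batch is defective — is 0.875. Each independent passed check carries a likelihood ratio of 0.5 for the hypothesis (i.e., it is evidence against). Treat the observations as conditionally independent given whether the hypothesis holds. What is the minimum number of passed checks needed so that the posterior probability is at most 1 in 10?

6

Prior odds: 0.875 ÷ 0.125 = 7.
Likelihood ratio per passed check = 0.5.
Target odds: 0.1 ÷ 0.9 = 1/9.
Require 0.5ⁿ ≤ 1/9 ÷ 7 = 1/63.
0.5⁵ = 0.03125 is still above 1/63 but 0.5⁶ = 0.015625 is at or below it, so n = 6.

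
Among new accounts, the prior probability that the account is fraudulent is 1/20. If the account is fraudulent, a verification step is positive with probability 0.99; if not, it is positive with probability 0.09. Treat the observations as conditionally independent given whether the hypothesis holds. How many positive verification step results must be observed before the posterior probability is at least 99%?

4

Prior odds = 0.05/0.95 = 1/19.
Likelihood ratio of a positive = 0.99/0.09 = 11.
Target posterior odds = 0.99/0.01 = 99.
Need (1/19) × 11ⁿ ≥ 99, i.e. 11ⁿ ≥ 1881.
11³ = 1331 falls short of 1881 but 11⁴ = 14641 reaches it, so n = 4.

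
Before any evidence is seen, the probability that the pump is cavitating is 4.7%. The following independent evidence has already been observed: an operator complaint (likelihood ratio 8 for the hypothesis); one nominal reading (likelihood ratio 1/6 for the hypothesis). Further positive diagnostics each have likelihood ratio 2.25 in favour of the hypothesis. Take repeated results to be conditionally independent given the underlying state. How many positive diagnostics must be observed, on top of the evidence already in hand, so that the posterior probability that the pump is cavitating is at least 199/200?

Prior odds = 0.047/0.953 = 47/953.
Combined Bayes factor of the evidence already in hand = 8 × (1/6) = 4/3.
Odds after that evidence = (47/953) × 4/3 = 188/2859.
Target odds = 0.995/0.005 = 199.
Need 2.25ⁿ ≥ 199 ÷ (188/2859) = 568941/188.
2.25⁹ = 387420489/262144 falls short of 568941/188 but 2.25¹⁰ ≈3325.26 reaches it, so n = 10.

10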